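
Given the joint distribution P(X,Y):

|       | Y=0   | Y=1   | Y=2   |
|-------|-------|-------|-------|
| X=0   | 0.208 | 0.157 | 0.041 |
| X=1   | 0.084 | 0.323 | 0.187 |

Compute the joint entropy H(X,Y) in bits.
2.3586 bits

H(X,Y) = -Σ_{x,y} P(x,y) log₂ P(x,y). Per-cell terms -P(x,y)·log₂P(x,y):
  X=0: 0.4712, 0.4194, 0.1889
  X=1: 0.3002, 0.5266, 0.4523
Sum of the 6 terms: H(X,Y) = 2.3586 bits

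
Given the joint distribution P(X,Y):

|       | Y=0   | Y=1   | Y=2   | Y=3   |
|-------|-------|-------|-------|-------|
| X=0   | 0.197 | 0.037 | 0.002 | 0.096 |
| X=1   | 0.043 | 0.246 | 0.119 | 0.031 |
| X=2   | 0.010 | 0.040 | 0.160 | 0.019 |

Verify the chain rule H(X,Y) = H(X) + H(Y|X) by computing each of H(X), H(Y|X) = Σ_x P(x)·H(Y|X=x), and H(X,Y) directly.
H(X) = 1.5365 bits, H(Y|X) = 1.4412 bits, H(X,Y) = 2.9778 bits

Marginal of X (row sums):
  P(X=0) = 0.197 + 0.037 + 0.002 + 0.096 = 0.332
  P(X=1) = 0.043 + 0.246 + 0.119 + 0.031 = 0.439
  P(X=2) = 0.010 + 0.040 + 0.160 + 0.019 = 0.229
H(X) = -[0.332·log₂(0.332) + 0.439·log₂(0.439) + 0.229·log₂(0.229)]
  = 0.52813 + 0.52140 + 0.48699 = 1.5365 bits

H(Y|X) = Σ_x P(x)·H(Y|X=x):
  X=0: P(X=0) = 0.332, P(Y|X=0) = (197/332, 37/332, 1/166, 24/83) → H(Y|X=0) = 1.36163
  X=1: P(X=1) = 0.439, P(Y|X=1) = (43/439, 246/439, 119/439, 31/439) → H(Y|X=1) = 1.57705
  X=2: P(X=2) = 0.229, P(Y|X=2) = (10/229, 40/229, 160/229, 19/229) → H(Y|X=2) = 1.29634
H(Y|X) = 0.332·1.36163 + 0.439·1.57705 + 0.229·1.29634 = 1.4412 bits

H(X,Y) = -Σ_{x,y} P(x,y) log₂ P(x,y). Per-cell terms -P(x,y)·log₂P(x,y):
  X=0: 0.46172, 0.17598, 0.01793, 0.32456
  X=1: 0.19520, 0.49772, 0.36545, 0.15536
  X=2: 0.06644, 0.18575, 0.42302, 0.10864
Sum of the 12 terms: H(X,Y) = 2.9778 bits

Chain rule check:
  H(X) + H(Y|X) = 1.5365 + 1.4412 = 2.9777 bits
  H(X,Y) = 2.9778 bits
✓ Chain rule verified (Δ = 0.0001 is 4-dp rounding noise: each of the three values was rounded independently).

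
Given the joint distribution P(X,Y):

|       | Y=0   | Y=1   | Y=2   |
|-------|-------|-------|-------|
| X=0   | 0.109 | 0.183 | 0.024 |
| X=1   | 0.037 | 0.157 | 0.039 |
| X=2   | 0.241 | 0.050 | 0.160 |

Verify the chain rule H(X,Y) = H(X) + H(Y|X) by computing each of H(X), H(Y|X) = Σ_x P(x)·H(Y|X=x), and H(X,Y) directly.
H(X) = 1.5330 bits, H(Y|X) = 1.3048 bits, H(X,Y) = 2.8378 bits

Marginal of X (row sums):
  P(X=0) = 0.109 + 0.183 + 0.024 = 0.316
  P(X=1) = 0.037 + 0.157 + 0.039 = 0.233
  P(X=2) = 0.241 + 0.050 + 0.160 = 0.451
H(X) = -[0.316·log₂(0.316) + 0.233·log₂(0.233) + 0.451·log₂(0.451)]
  = 0.52519 + 0.48967 + 0.51811 = 1.5330 bits

H(Y|X) = Σ_x P(x)·H(Y|X=x):
  X=0: P(X=0) = 0.316, P(Y|X=0) = (109/316, 183/316, 6/79) → H(Y|X=0) = 1.26851
  X=1: P(X=1) = 0.233, P(Y|X=1) = (37/233, 157/233, 39/233) → H(Y|X=1) = 1.23699
  X=2: P(X=2) = 0.451, P(Y|X=2) = (241/451, 50/451, 160/451) → H(Y|X=2) = 1.36530
H(Y|X) = 0.316·1.26851 + 0.233·1.23699 + 0.451·1.36530 = 1.3048 bits

H(X,Y) = -Σ_{x,y} P(x,y) log₂ P(x,y). Per-cell terms -P(x,y)·log₂P(x,y):
  X=0: 0.34854, 0.44837, 0.12914
  X=1: 0.17598, 0.41937, 0.18253
  X=2: 0.49475, 0.21610, 0.42302
Sum of the 9 terms: H(X,Y) = 2.8378 bits

Chain rule check:
  H(X) + H(Y|X) = 1.5330 + 1.3048 = 2.8378 bits
  H(X,Y) = 2.8378 bits
✓ Chain rule verified.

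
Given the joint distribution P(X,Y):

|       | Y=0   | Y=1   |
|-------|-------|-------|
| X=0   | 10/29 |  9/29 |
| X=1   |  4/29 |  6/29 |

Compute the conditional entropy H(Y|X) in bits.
0.9887 bits

H(Y|X) = H(X,Y) - H(X)

H(X,Y) = -Σ_{x,y} P(x,y) log₂ P(x,y). Per-cell terms -P(x,y)·log₂P(x,y):
  X=0: 0.529673, 0.523879
  X=1: 0.394204, 0.470280
Sum of the 4 terms: H(X,Y) = 1.91804 bits

Marginal of X (row sums):
  P(X=0) = 10/29 + 9/29 = 19/29
  P(X=1) = 4/29 + 6/29 = 10/29
H(X) = -[(19/29)·log₂(19/29) + (10/29)·log₂(10/29)]
  = 0.399690 + 0.529673 = 0.92936 bits

H(Y|X) = H(X,Y) - H(X) = 1.91804 - 0.92936 = 0.9887 bits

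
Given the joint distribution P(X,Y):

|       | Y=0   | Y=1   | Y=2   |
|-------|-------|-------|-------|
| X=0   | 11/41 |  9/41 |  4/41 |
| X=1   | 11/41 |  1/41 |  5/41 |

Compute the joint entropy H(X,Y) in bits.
2.3272 bits

H(X,Y) = -Σ_{x,y} P(x,y) log₂ P(x,y). Per-cell terms -P(x,y)·log₂P(x,y):
  X=0: 0.509252, 0.480211, 0.327566
  X=1: 0.509252, 0.130672, 0.370198
Sum of the 6 terms: H(X,Y) = 2.3272 bits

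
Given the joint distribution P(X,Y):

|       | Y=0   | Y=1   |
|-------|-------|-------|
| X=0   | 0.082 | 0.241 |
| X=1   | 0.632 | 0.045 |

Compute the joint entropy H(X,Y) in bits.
1.4103 bits

H(X,Y) = -Σ_{x,y} P(x,y) log₂ P(x,y). Per-cell terms -P(x,y)·log₂P(x,y):
  X=0: 0.2959, 0.4947
  X=1: 0.4184, 0.2013
Sum of the 4 terms: H(X,Y) = 1.4103 bits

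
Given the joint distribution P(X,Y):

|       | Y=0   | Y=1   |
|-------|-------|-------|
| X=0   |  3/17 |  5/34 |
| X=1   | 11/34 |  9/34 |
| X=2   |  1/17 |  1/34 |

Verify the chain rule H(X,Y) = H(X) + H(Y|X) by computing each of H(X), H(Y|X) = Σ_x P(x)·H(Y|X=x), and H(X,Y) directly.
H(X) = 1.2861 bits, H(Y|X) = 0.9866 bits, H(X,Y) = 2.2727 bits

Marginal of X (row sums):
  P(X=0) = 3/17 + 5/34 = 11/34
  P(X=1) = 11/34 + 9/34 = 10/17
  P(X=2) = 1/17 + 1/34 = 3/34
H(X) = -[(11/34)·log₂(11/34) + (10/17)·log₂(10/17) + (3/34)·log₂(3/34)]
  = 0.52672 + 0.45031 + 0.30904 = 1.2861 bits

H(Y|X) = Σ_x P(x)·H(Y|X=x):
  X=0: P(X=0) = 11/34, P(Y|X=0) = (6/11, 5/11) → H(Y|X=0) = 0.99403
  X=1: P(X=1) = 10/17, P(Y|X=1) = (11/20, 9/20) → H(Y|X=1) = 0.99277
  X=2: P(X=2) = 3/34, P(Y|X=2) = (2/3, 1/3) → H(Y|X=2) = 0.91830
H(Y|X) = (11/34)·0.99403 + (10/17)·0.99277 + (3/34)·0.91830 = 0.9866 bits

H(X,Y) = -Σ_{x,y} P(x,y) log₂ P(x,y). Per-cell terms -P(x,y)·log₂P(x,y):
  X=0: 0.44162, 0.40670
  X=1: 0.52672, 0.50758
  X=2: 0.24044, 0.14963
Sum of the 6 terms: H(X,Y) = 2.2727 bits

Chain rule check:
  H(X) + H(Y|X) = 1.2861 + 0.9866 = 2.2727 bits
  H(X,Y) = 2.2727 bits
✓ Chain rule verified.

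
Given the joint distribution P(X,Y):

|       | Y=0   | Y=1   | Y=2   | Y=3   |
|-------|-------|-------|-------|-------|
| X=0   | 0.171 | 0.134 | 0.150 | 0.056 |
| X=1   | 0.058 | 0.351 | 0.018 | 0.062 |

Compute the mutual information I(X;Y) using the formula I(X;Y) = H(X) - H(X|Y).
0.2000 bits

I(X;Y) = H(X) - H(X|Y)

Marginal of X (row sums):
  P(X=0) = 0.171 + 0.134 + 0.150 + 0.056 = 0.511
  P(X=1) = 0.058 + 0.351 + 0.018 + 0.062 = 0.489
H(X) = -[0.511·log₂(0.511) + 0.489·log₂(0.489)]
  = 0.49496 + 0.50469 = 0.99965 bits

Marginal of Y (column sums):
  P(Y=0) = 0.171 + 0.058 = 0.229
  P(Y=1) = 0.134 + 0.351 = 0.485
  P(Y=2) = 0.150 + 0.018 = 0.168
  P(Y=3) = 0.056 + 0.062 = 0.118
H(X|Y) = Σ_y P(y)·H(X|Y=y):
  Y=0: P(Y=0) = 0.229, P(X|Y=0) = (171/229, 58/229) → H(X|Y=0) = 0.81643
  Y=1: P(Y=1) = 0.485, P(X|Y=1) = (134/485, 351/485) → H(X|Y=1) = 0.85034
  Y=2: P(Y=2) = 0.168, P(X|Y=2) = (25/28, 3/28) → H(X|Y=2) = 0.49124
  Y=3: P(Y=3) = 0.118, P(X|Y=3) = (28/59, 31/59) → H(X|Y=3) = 0.99813
H(X|Y) = 0.229·0.81643 + 0.485·0.85034 + 0.168·0.49124 + 0.118·0.99813 = 0.79969 bits

I(X;Y) = H(X) - H(X|Y) = 0.99965 - 0.79969 = 0.2000 bits

Cross-check via I(X;Y) = H(X) + H(Y) - H(X,Y): computing H(Y) from the column sums and H(X,Y) from the 8 cells in the same way gives H(Y) = 1.78945 bits and H(X,Y) = 2.58914 bits, so
I(X;Y) = 0.99965 + 1.78945 - 2.58914 = 0.2000 bits ✓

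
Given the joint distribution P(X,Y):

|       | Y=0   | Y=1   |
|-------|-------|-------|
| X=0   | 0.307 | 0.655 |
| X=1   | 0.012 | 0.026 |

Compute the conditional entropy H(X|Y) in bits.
0.2330 bits

H(X|Y) = H(X,Y) - H(Y)

H(X,Y) = -Σ_{x,y} P(x,y) log₂ P(x,y). Per-cell terms -P(x,y)·log₂P(x,y):
  X=0: 0.5230, 0.3998
  X=1: 0.0766, 0.1369
Sum of the 4 terms: H(X,Y) = 1.1363 bits

Marginal of Y (column sums):
  P(Y=0) = 0.307 + 0.012 = 0.319
  P(Y=1) = 0.655 + 0.026 = 0.681
H(Y) = -[0.319·log₂(0.319) + 0.681·log₂(0.681)]
  = 0.5258 + 0.3775 = 0.9033 bits

H(X|Y) = H(X,Y) - H(Y) = 1.1363 - 0.9033 = 0.2330 bits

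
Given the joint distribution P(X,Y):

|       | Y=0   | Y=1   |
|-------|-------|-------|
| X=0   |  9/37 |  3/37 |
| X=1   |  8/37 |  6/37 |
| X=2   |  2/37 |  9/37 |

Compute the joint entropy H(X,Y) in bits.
2.4169 bits

H(X,Y) = -Σ_{x,y} P(x,y) log₂ P(x,y). Per-cell terms -P(x,y)·log₂P(x,y):
  X=0: 0.4961, 0.2939
  X=1: 0.4777, 0.4256
  X=2: 0.2275, 0.4961
Sum of the 6 terms: H(X,Y) = 2.4169 bits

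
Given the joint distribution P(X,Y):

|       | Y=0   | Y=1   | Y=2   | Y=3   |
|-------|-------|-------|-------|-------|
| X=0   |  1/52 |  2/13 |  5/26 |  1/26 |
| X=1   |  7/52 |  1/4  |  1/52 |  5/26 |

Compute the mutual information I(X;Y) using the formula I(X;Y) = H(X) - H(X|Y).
0.2594 bits

I(X;Y) = H(X) - H(X|Y)

Marginal of X (row sums):
  P(X=0) = 1/52 + 2/13 + 5/26 + 1/26 = 21/52
  P(X=1) = 7/52 + 1/4 + 1/52 + 5/26 = 31/52
H(X) = -[(21/52)·log₂(21/52) + (31/52)·log₂(31/52)]
  = 0.5283 + 0.4449 = 0.9732 bits

Marginal of Y (column sums):
  P(Y=0) = 1/52 + 7/52 = 2/13
  P(Y=1) = 2/13 + 1/4 = 21/52
  P(Y=2) = 5/26 + 1/52 = 11/52
  P(Y=3) = 1/26 + 5/26 = 3/13
H(X|Y) = Σ_y P(y)·H(X|Y=y):
  Y=0: P(Y=0) = 2/13, P(X|Y=0) = (1/8, 7/8) → H(X|Y=0) = 0.5436
  Y=1: P(Y=1) = 21/52, P(X|Y=1) = (8/21, 13/21) → H(X|Y=1) = 0.9587
  Y=2: P(Y=2) = 11/52, P(X|Y=2) = (10/11, 1/11) → H(X|Y=2) = 0.4395
  Y=3: P(Y=3) = 3/13, P(X|Y=3) = (1/6, 5/6) → H(X|Y=3) = 0.6500
H(X|Y) = (2/13)·0.5436 + (21/52)·0.9587 + (11/52)·0.4395 + (3/13)·0.6500 = 0.7138 bits

I(X;Y) = H(X) - H(X|Y) = 0.9732 - 0.7138 = 0.2594 bits

Cross-check via I(X;Y) = H(X) + H(Y) - H(X,Y): computing H(Y) from the column sums and H(X,Y) from the 8 cells in the same way gives H(Y) = 1.9060 bits and H(X,Y) = 2.6198 bits, so
I(X;Y) = 0.9732 + 1.9060 - 2.6198 = 0.2594 bits ✓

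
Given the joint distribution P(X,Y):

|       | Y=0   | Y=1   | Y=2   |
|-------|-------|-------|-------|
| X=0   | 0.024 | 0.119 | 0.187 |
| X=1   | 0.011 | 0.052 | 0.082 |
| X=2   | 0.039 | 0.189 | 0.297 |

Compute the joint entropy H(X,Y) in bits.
2.6931 bits

H(X,Y) = -Σ_{x,y} P(x,y) log₂ P(x,y). Per-cell terms -P(x,y)·log₂P(x,y):
  X=0: 0.1291, 0.3654, 0.4523
  X=1: 0.0716, 0.2218, 0.2959
  X=2: 0.1825, 0.4543, 0.5202
Sum of the 9 terms: H(X,Y) = 2.6931 bits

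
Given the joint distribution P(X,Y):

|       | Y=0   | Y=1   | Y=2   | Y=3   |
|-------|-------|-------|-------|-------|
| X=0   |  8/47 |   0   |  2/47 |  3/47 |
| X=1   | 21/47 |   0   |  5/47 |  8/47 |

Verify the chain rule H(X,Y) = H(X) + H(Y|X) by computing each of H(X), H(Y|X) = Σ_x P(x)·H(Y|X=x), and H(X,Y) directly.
H(X) = 0.8508 bits, H(Y|X) = 1.3293 bits, H(X,Y) = 2.1801 bits

Marginal of X (row sums):
  P(X=0) = 8/47 + 0 + 2/47 + 3/47 = 13/47
  P(X=1) = 21/47 + 0 + 5/47 + 8/47 = 34/47
H(X) = -[(13/47)·log₂(13/47) + (34/47)·log₂(34/47)]
  = 0.512850 + 0.337921 = 0.8508 bits

H(Y|X) = Σ_x P(x)·H(Y|X=x):
  X=0: P(X=0) = 13/47, P(Y|X=0) = (8/13, 0, 2/13, 3/13) → H(Y|X=0) = 1.334679
  X=1: P(X=1) = 34/47, P(Y|X=1) = (21/34, 0, 5/34, 4/17) → H(Y|X=1) = 1.327219
H(Y|X) = (13/47)·1.334679 + (34/47)·1.327219 = 1.3293 bits

H(X,Y) = -Σ_{x,y} P(x,y) log₂ P(x,y). Per-cell terms -P(x,y)·log₂P(x,y):
  X=0: 0.434824, 0.000000, 0.193812, 0.253380
  X=1: 0.519313, 0.000000, 0.343900, 0.434824
  (cells with P = 0 contribute 0)
Sum of the 8 terms: H(X,Y) = 2.1801 bits

Chain rule check:
  H(X) + H(Y|X) = 0.8508 + 1.3293 = 2.1801 bits
  H(X,Y) = 2.1801 bits
✓ Chain rule verified.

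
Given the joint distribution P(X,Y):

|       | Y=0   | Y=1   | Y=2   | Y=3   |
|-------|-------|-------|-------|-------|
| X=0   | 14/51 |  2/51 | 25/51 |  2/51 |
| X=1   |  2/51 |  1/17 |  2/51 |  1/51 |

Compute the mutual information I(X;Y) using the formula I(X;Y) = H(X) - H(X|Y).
0.1053 bits

I(X;Y) = H(X) - H(X|Y)

Marginal of X (row sums):
  P(X=0) = 14/51 + 2/51 + 25/51 + 2/51 = 43/51
  P(X=1) = 2/51 + 1/17 + 2/51 + 1/51 = 8/51
H(X) = -[(43/51)·log₂(43/51) + (8/51)·log₂(8/51)]
  = 0.20755 + 0.41920 = 0.62675 bits

Marginal of Y (column sums):
  P(Y=0) = 14/51 + 2/51 = 16/51
  P(Y=1) = 2/51 + 1/17 = 5/51
  P(Y=2) = 25/51 + 2/51 = 9/17
  P(Y=3) = 2/51 + 1/51 = 1/17
H(X|Y) = Σ_y P(y)·H(X|Y=y):
  Y=0: P(Y=0) = 16/51, P(X|Y=0) = (7/8, 1/8) → H(X|Y=0) = 0.54356
  Y=1: P(Y=1) = 5/51, P(X|Y=1) = (2/5, 3/5) → H(X|Y=1) = 0.97095
  Y=2: P(Y=2) = 9/17, P(X|Y=2) = (25/27, 2/27) → H(X|Y=2) = 0.38095
  Y=3: P(Y=3) = 1/17, P(X|Y=3) = (2/3, 1/3) → H(X|Y=3) = 0.91830
H(X|Y) = (16/51)·0.54356 + (5/51)·0.97095 + (9/17)·0.38095 + (1/17)·0.91830 = 0.52142 bits

I(X;Y) = H(X) - H(X|Y) = 0.62675 - 0.52142 = 0.1053 bits

Cross-check via I(X;Y) = H(X) + H(Y) - H(X,Y): computing H(Y) from the column sums and H(X,Y) from the 8 cells in the same way gives H(Y) = 1.57936 bits and H(X,Y) = 2.10077 bits, so
I(X;Y) = 0.62675 + 1.57936 - 2.10077 = 0.1053 bits ✓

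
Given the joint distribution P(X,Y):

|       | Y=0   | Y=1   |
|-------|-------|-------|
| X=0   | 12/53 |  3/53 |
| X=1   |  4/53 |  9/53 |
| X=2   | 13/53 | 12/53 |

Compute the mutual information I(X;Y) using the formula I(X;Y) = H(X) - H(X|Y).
0.0997 bits

I(X;Y) = H(X) - H(X|Y)

Marginal of X (row sums):
  P(X=0) = 12/53 + 3/53 = 15/53
  P(X=1) = 4/53 + 9/53 = 13/53
  P(X=2) = 13/53 + 12/53 = 25/53
H(X) = -[(15/53)·log₂(15/53) + (13/53)·log₂(13/53) + (25/53)·log₂(25/53)]
  = 0.515386 + 0.497307 + 0.511351 = 1.52404 bits

Marginal of Y (column sums):
  P(Y=0) = 12/53 + 4/53 + 13/53 = 29/53
  P(Y=1) = 3/53 + 9/53 + 12/53 = 24/53
H(X|Y) = Σ_y P(y)·H(X|Y=y):
  Y=0: P(Y=0) = 29/53, P(X|Y=0) = (12/29, 4/29, 13/29) → H(X|Y=0) = 1.439868
  Y=1: P(Y=1) = 24/53, P(X|Y=1) = (1/8, 3/8, 1/2) → H(X|Y=1) = 1.405639
H(X|Y) = (29/53)·1.439868 + (24/53)·1.405639 = 1.42437 bits

I(X;Y) = H(X) - H(X|Y) = 1.52404 - 1.42437 = 0.0997 bits

Cross-check via I(X;Y) = H(X) + H(Y) - H(X,Y): computing H(Y) from the column sums and H(X,Y) from the 6 cells in the same way gives H(Y) = 0.99357 bits and H(X,Y) = 2.41794 bits, so
I(X;Y) = 1.52404 + 0.99357 - 2.41794 = 0.0997 bits ✓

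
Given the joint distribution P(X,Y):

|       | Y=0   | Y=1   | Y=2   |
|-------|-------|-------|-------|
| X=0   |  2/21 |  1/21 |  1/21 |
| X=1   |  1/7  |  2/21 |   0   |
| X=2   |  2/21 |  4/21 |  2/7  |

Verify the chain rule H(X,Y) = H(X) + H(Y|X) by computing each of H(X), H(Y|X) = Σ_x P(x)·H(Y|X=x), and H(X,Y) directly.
H(X) = 1.4100 bits, H(Y|X) = 1.3507 bits, H(X,Y) = 2.7607 bits

Marginal of X (row sums):
  P(X=0) = 2/21 + 1/21 + 1/21 = 4/21
  P(X=1) = 1/7 + 2/21 + 0 = 5/21
  P(X=2) = 2/21 + 4/21 + 2/7 = 4/7
H(X) = -[(4/21)·log₂(4/21) + (5/21)·log₂(5/21) + (4/7)·log₂(4/7)]
  = 0.45568 + 0.49295 + 0.46135 = 1.4100 bits

H(Y|X) = Σ_x P(x)·H(Y|X=x):
  X=0: P(X=0) = 4/21, P(Y|X=0) = (1/2, 1/4, 1/4) → H(Y|X=0) = 1.50000
  X=1: P(X=1) = 5/21, P(Y|X=1) = (3/5, 2/5, 0) → H(Y|X=1) = 0.97095
  X=2: P(X=2) = 4/7, P(Y|X=2) = (1/6, 1/3, 1/2) → H(Y|X=2) = 1.45915
H(Y|X) = (4/21)·1.50000 + (5/21)·0.97095 + (4/7)·1.45915 = 1.3507 bits

H(X,Y) = -Σ_{x,y} P(x,y) log₂ P(x,y). Per-cell terms -P(x,y)·log₂P(x,y):
  X=0: 0.32308, 0.20916, 0.20916
  X=1: 0.40105, 0.32308, 0.00000
  X=2: 0.32308, 0.45568, 0.51639
  (cells with P = 0 contribute 0)
Sum of the 9 terms: H(X,Y) = 2.7607 bits

Chain rule check:
  H(X) + H(Y|X) = 1.4100 + 1.3507 = 2.7607 bits
  H(X,Y) = 2.7607 bits
✓ Chain rule verified.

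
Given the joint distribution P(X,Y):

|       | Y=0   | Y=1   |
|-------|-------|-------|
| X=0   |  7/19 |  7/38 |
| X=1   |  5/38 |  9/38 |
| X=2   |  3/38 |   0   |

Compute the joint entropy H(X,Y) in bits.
2.1467 bits

H(X,Y) = -Σ_{x,y} P(x,y) log₂ P(x,y). Per-cell terms -P(x,y)·log₂P(x,y):
  X=0: 0.5307, 0.4496
  X=1: 0.3850, 0.4922
  X=2: 0.2892, 0.0000
  (cells with P = 0 contribute 0)
Sum of the 6 terms: H(X,Y) = 2.1467 bits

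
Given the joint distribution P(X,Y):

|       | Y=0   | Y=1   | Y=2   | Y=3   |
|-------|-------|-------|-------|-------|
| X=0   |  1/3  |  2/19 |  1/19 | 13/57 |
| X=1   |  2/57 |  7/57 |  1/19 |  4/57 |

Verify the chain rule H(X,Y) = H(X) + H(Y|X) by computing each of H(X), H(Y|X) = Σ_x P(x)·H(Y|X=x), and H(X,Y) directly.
H(X) = 0.8564 bits, H(Y|X) = 1.7574 bits, H(X,Y) = 2.6138 bits

Marginal of X (row sums):
  P(X=0) = 1/3 + 2/19 + 1/19 + 13/57 = 41/57
  P(X=1) = 2/57 + 7/57 + 1/19 + 4/57 = 16/57
H(X) = -[(41/57)·log₂(41/57) + (16/57)·log₂(16/57)]
  = 0.34191 + 0.51450 = 0.8564 bits

H(Y|X) = Σ_x P(x)·H(Y|X=x):
  X=0: P(X=0) = 41/57, P(Y|X=0) = (19/41, 6/41, 3/41, 13/41) → H(Y|X=0) = 1.72143
  X=1: P(X=1) = 16/57, P(Y|X=1) = (1/8, 7/16, 3/16, 1/4) → H(Y|X=1) = 1.84960
H(Y|X) = (41/57)·1.72143 + (16/57)·1.84960 = 1.7574 bits

H(X,Y) = -Σ_{x,y} P(x,y) log₂ P(x,y). Per-cell terms -P(x,y)·log₂P(x,y):
  X=0: 0.52832, 0.34189, 0.22358, 0.48635
  X=1: 0.16958, 0.37156, 0.22358, 0.26897
Sum of the 8 terms: H(X,Y) = 2.6138 bits

Chain rule check:
  H(X) + H(Y|X) = 0.8564 + 1.7574 = 2.6138 bits
  H(X,Y) = 2.6138 bits
✓ Chain rule verified.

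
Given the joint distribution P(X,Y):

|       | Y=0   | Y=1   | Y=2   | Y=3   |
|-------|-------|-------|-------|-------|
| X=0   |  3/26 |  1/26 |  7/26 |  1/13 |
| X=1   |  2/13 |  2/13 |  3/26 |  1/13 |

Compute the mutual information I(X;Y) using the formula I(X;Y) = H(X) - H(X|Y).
0.1031 bits

I(X;Y) = H(X) - H(X|Y)

Marginal of X (row sums):
  P(X=0) = 3/26 + 1/26 + 7/26 + 1/13 = 1/2
  P(X=1) = 2/13 + 2/13 + 3/26 + 1/13 = 1/2
H(X) = -[(1/2)·log₂(1/2) + (1/2)·log₂(1/2)]
  = 0.5000 + 0.5000 = 1.0000 bits

Marginal of Y (column sums):
  P(Y=0) = 3/26 + 2/13 = 7/26
  P(Y=1) = 1/26 + 2/13 = 5/26
  P(Y=2) = 7/26 + 3/26 = 5/13
  P(Y=3) = 1/13 + 1/13 = 2/13
H(X|Y) = Σ_y P(y)·H(X|Y=y):
  Y=0: P(Y=0) = 7/26, P(X|Y=0) = (3/7, 4/7) → H(X|Y=0) = 0.9852
  Y=1: P(Y=1) = 5/26, P(X|Y=1) = (1/5, 4/5) → H(X|Y=1) = 0.7219
  Y=2: P(Y=2) = 5/13, P(X|Y=2) = (7/10, 3/10) → H(X|Y=2) = 0.8813
  Y=3: P(Y=3) = 2/13, P(X|Y=3) = (1/2, 1/2) → H(X|Y=3) = 1.0000
H(X|Y) = (7/26)·0.9852 + (5/26)·0.7219 + (5/13)·0.8813 + (2/13)·1.0000 = 0.8969 bits

I(X;Y) = H(X) - H(X|Y) = 1.0000 - 0.8969 = 0.1031 bits

Cross-check via I(X;Y) = H(X) + H(Y) - H(X,Y): computing H(Y) from the column sums and H(X,Y) from the 8 cells in the same way gives H(Y) = 1.9127 bits and H(X,Y) = 2.8096 bits, so
I(X;Y) = 1.0000 + 1.9127 - 2.8096 = 0.1031 bits ✓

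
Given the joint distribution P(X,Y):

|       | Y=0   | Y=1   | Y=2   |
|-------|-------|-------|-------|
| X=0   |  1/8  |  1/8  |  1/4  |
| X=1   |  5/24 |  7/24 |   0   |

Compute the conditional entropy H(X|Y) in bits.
0.6853 bits

H(X|Y) = H(X,Y) - H(Y)

H(X,Y) = -Σ_{x,y} P(x,y) log₂ P(x,y). Per-cell terms -P(x,y)·log₂P(x,y):
  X=0: 0.37500, 0.37500, 0.50000
  X=1: 0.47147, 0.51847, 0.00000
  (cells with P = 0 contribute 0)
Sum of the 6 terms: H(X,Y) = 2.2399 bits

Marginal of Y (column sums):
  P(Y=0) = 1/8 + 5/24 = 1/3
  P(Y=1) = 1/8 + 7/24 = 5/12
  P(Y=2) = 1/4 + 0 = 1/4
H(Y) = -[(1/3)·log₂(1/3) + (5/12)·log₂(5/12) + (1/4)·log₂(1/4)]
  = 0.52832 + 0.52626 + 0.50000 = 1.5546 bits

H(X|Y) = H(X,Y) - H(Y) = 2.2399 - 1.5546 = 0.6853 bits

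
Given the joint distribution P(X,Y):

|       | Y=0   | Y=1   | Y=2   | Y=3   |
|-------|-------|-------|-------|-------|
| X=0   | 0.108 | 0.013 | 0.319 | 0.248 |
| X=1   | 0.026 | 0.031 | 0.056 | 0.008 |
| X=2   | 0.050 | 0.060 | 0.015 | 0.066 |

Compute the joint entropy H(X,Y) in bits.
2.8431 bits

H(X,Y) = -Σ_{x,y} P(x,y) log₂ P(x,y). Per-cell terms -P(x,y)·log₂P(x,y):
  X=0: 0.3468, 0.0814, 0.5258, 0.4989
  X=1: 0.1369, 0.1554, 0.2329, 0.0557
  X=2: 0.2161, 0.2435, 0.0909, 0.2588
Sum of the 12 terms: H(X,Y) = 2.8431 bits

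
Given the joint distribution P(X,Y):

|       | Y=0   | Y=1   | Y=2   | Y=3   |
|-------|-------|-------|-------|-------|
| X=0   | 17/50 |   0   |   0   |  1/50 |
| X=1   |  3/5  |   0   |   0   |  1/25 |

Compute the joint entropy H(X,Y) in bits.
1.2700 bits

H(X,Y) = -Σ_{x,y} P(x,y) log₂ P(x,y). Per-cell terms -P(x,y)·log₂P(x,y):
  X=0: 0.52917, 0.00000, 0.00000, 0.11288
  X=1: 0.44218, 0.00000, 0.00000, 0.18575
  (cells with P = 0 contribute 0)
Sum of the 8 terms: H(X,Y) = 1.2700 bits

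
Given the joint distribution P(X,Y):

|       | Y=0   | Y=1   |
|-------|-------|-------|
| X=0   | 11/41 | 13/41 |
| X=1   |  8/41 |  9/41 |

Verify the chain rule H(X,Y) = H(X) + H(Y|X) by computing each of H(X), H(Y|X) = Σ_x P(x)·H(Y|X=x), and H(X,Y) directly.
H(X) = 0.9789 bits, H(Y|X) = 0.9960 bits, H(X,Y) = 1.9749 bits

Marginal of X (row sums):
  P(X=0) = 11/41 + 13/41 = 24/41
  P(X=1) = 8/41 + 9/41 = 17/41
H(X) = -[(24/41)·log₂(24/41) + (17/41)·log₂(17/41)]
  = 0.45225 + 0.52662 = 0.9789 bits

H(Y|X) = Σ_x P(x)·H(Y|X=x):
  X=0: P(X=0) = 24/41, P(Y|X=0) = (11/24, 13/24) → H(Y|X=0) = 0.99498
  X=1: P(X=1) = 17/41, P(Y|X=1) = (8/17, 9/17) → H(Y|X=1) = 0.99750
H(Y|X) = (24/41)·0.99498 + (17/41)·0.99750 = 0.9960 bits

H(X,Y) = -Σ_{x,y} P(x,y) log₂ P(x,y). Per-cell terms -P(x,y)·log₂P(x,y):
  X=0: 0.50925, 0.52543
  X=1: 0.46001, 0.48021
Sum of the 4 terms: H(X,Y) = 1.9749 bits

Chain rule check:
  H(X) + H(Y|X) = 0.9789 + 0.9960 = 1.9749 bits
  H(X,Y) = 1.9749 bits
✓ Chain rule verified.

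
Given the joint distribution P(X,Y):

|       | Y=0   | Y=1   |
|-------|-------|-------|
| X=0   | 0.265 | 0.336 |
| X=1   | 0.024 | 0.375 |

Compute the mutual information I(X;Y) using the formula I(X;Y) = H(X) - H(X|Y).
0.1416 bits

I(X;Y) = H(X) - H(X|Y)

Marginal of X (row sums):
  P(X=0) = 0.265 + 0.336 = 0.601
  P(X=1) = 0.024 + 0.375 = 0.399
H(X) = -[0.601·log₂(0.601) + 0.399·log₂(0.399)]
  = 0.44147 + 0.52889 = 0.9704 bits

Marginal of Y (column sums):
  P(Y=0) = 0.265 + 0.024 = 0.289
  P(Y=1) = 0.336 + 0.375 = 0.711
H(X|Y) = Σ_y P(y)·H(X|Y=y):
  Y=0: P(Y=0) = 0.289, P(X|Y=0) = (265/289, 24/289) → H(X|Y=0) = 0.41282
  Y=1: P(Y=1) = 0.711, P(X|Y=1) = (112/237, 125/237) → H(X|Y=1) = 0.99783
H(X|Y) = 0.289·0.41282 + 0.711·0.99783 = 0.8288 bits

I(X;Y) = H(X) - H(X|Y) = 0.9704 - 0.8288 = 0.1416 bits

Cross-check via I(X;Y) = H(X) + H(Y) - H(X,Y): computing H(Y) from the column sums and H(X,Y) from the 4 cells in the same way gives H(Y) = 0.8674 bits and H(X,Y) = 1.6962 bits, so
I(X;Y) = 0.9704 + 0.8674 - 1.6962 = 0.1416 bits ✓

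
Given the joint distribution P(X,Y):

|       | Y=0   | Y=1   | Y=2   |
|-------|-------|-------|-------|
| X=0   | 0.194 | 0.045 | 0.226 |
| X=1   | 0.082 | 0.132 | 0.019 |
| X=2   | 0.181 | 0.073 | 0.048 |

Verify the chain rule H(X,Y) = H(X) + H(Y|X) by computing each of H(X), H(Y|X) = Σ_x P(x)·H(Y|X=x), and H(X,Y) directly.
H(X) = 1.5250 bits, H(Y|X) = 1.3426 bits, H(X,Y) = 2.8676 bits

Marginal of X (row sums):
  P(X=0) = 0.194 + 0.045 + 0.226 = 0.465
  P(X=1) = 0.082 + 0.132 + 0.019 = 0.233
  P(X=2) = 0.181 + 0.073 + 0.048 = 0.302
H(X) = -[0.465·log₂(0.465) + 0.233·log₂(0.233) + 0.302·log₂(0.302)]
  = 0.51368 + 0.48967 + 0.52167 = 1.5250 bits

H(Y|X) = Σ_x P(x)·H(Y|X=x):
  X=0: P(X=0) = 0.465, P(Y|X=0) = (194/465, 3/31, 226/465) → H(Y|X=0) = 1.35813
  X=1: P(X=1) = 0.233, P(Y|X=1) = (82/233, 132/233, 19/233) → H(Y|X=1) = 1.28955
  X=2: P(X=2) = 0.302, P(Y|X=2) = (181/302, 73/302, 24/151) → H(Y|X=2) = 1.35957
H(Y|X) = 0.465·1.35813 + 0.233·1.28955 + 0.302·1.35957 = 1.3426 bits

H(X,Y) = -Σ_{x,y} P(x,y) log₂ P(x,y). Per-cell terms -P(x,y)·log₂P(x,y):
  X=0: 0.45898, 0.20133, 0.48491
  X=1: 0.29588, 0.38562, 0.10864
  X=2: 0.44633, 0.27565, 0.21028
Sum of the 9 terms: H(X,Y) = 2.8676 bits

Chain rule check:
  H(X) + H(Y|X) = 1.5250 + 1.3426 = 2.8676 bits
  H(X,Y) = 2.8676 bits
✓ Chain rule verified.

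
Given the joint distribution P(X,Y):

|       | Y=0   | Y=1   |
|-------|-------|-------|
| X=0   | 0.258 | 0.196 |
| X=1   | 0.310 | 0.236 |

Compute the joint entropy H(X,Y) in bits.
1.9805 bits

H(X,Y) = -Σ_{x,y} P(x,y) log₂ P(x,y). Per-cell terms -P(x,y)·log₂P(x,y):
  X=0: 0.5043, 0.4608
  X=1: 0.5238, 0.4916
Sum of the 4 terms: H(X,Y) = 1.9805 bits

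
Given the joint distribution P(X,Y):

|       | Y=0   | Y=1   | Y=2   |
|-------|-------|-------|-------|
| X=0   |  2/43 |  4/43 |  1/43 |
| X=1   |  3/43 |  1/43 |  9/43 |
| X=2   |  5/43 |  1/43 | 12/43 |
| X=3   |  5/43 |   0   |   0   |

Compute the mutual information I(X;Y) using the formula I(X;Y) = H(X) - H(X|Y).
0.3769 bits

I(X;Y) = H(X) - H(X|Y)

Marginal of X (row sums):
  P(X=0) = 2/43 + 4/43 + 1/43 = 7/43
  P(X=1) = 3/43 + 1/43 + 9/43 = 13/43
  P(X=2) = 5/43 + 1/43 + 12/43 = 18/43
  P(X=3) = 5/43 + 0 + 0 = 5/43
H(X) = -[(7/43)·log₂(7/43) + (13/43)·log₂(13/43) + (18/43)·log₂(18/43) + (5/43)·log₂(5/43)]
  = 0.4263 + 0.5218 + 0.5259 + 0.3610 = 1.8350 bits

Marginal of Y (column sums):
  P(Y=0) = 2/43 + 3/43 + 5/43 + 5/43 = 15/43
  P(Y=1) = 4/43 + 1/43 + 1/43 + 0 = 6/43
  P(Y=2) = 1/43 + 9/43 + 12/43 + 0 = 22/43
H(X|Y) = Σ_y P(y)·H(X|Y=y):
  Y=0: P(Y=0) = 15/43, P(X|Y=0) = (2/15, 1/5, 1/3, 1/3) → H(X|Y=0) = 1.9086
  Y=1: P(Y=1) = 6/43, P(X|Y=1) = (2/3, 1/6, 1/6, 0) → H(X|Y=1) = 1.2516
  Y=2: P(Y=2) = 22/43, P(X|Y=2) = (1/22, 9/22, 6/11, 0) → H(X|Y=2) = 1.2072
H(X|Y) = (15/43)·1.9086 + (6/43)·1.2516 + (22/43)·1.2072 = 1.4581 bits

I(X;Y) = H(X) - H(X|Y) = 1.8350 - 1.4581 = 0.3769 bits

Cross-check via I(X;Y) = H(X) + H(Y) - H(X,Y): computing H(Y) from the column sums and H(X,Y) from the 12 cells in the same way gives H(Y) = 1.4211 bits and H(X,Y) = 2.8792 bits, so
I(X;Y) = 1.8350 + 1.4211 - 2.8792 = 0.3769 bits ✓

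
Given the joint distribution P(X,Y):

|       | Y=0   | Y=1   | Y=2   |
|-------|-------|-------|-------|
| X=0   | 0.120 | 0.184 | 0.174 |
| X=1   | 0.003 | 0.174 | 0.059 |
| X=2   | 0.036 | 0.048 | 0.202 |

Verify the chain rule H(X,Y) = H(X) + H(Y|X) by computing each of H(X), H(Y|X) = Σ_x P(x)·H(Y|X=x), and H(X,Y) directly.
H(X) = 1.5171 bits, H(Y|X) = 1.2923 bits, H(X,Y) = 2.8095 bits

Marginal of X (row sums):
  P(X=0) = 0.120 + 0.184 + 0.174 = 0.478
  P(X=1) = 0.003 + 0.174 + 0.059 = 0.236
  P(X=2) = 0.036 + 0.048 + 0.202 = 0.286
H(X) = -[0.478·log₂(0.478) + 0.236·log₂(0.236) + 0.286·log₂(0.286)]
  = 0.50903 + 0.49162 + 0.51649 = 1.5171 bits

H(Y|X) = Σ_x P(x)·H(Y|X=x):
  X=0: P(X=0) = 0.478, P(Y|X=0) = (60/239, 92/239, 87/239) → H(Y|X=0) = 1.56146
  X=1: P(X=1) = 0.236, P(Y|X=1) = (3/236, 87/118, 1/4) → H(Y|X=1) = 0.90424
  X=2: P(X=2) = 0.286, P(Y|X=2) = (18/143, 24/143, 101/143) → H(Y|X=2) = 1.16283
H(Y|X) = 0.478·1.56146 + 0.236·0.90424 + 0.286·1.16283 = 1.2923 bits

H(X,Y) = -Σ_{x,y} P(x,y) log₂ P(x,y). Per-cell terms -P(x,y)·log₂P(x,y):
  X=0: 0.36707, 0.44937, 0.43897
  X=1: 0.02514, 0.43897, 0.24091
  X=2: 0.17265, 0.21028, 0.46613
Sum of the 9 terms: H(X,Y) = 2.8095 bits

Chain rule check:
  H(X) + H(Y|X) = 1.5171 + 1.2923 = 2.8094 bits
  H(X,Y) = 2.8095 bits
✓ Chain rule verified (Δ = 0.0001 is 4-dp rounding noise: each of the three values was rounded independently).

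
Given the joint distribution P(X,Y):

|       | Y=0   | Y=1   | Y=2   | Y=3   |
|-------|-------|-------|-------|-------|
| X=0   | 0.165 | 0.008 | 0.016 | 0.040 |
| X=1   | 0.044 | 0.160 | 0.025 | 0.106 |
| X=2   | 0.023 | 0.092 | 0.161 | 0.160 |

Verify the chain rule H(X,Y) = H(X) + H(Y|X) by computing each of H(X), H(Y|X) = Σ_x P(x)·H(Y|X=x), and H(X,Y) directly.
H(X) = 1.5377 bits, H(Y|X) = 1.6148 bits, H(X,Y) = 3.1525 bits

Marginal of X (row sums):
  P(X=0) = 0.165 + 0.008 + 0.016 + 0.040 = 0.229
  P(X=1) = 0.044 + 0.160 + 0.025 + 0.106 = 0.335
  P(X=2) = 0.023 + 0.092 + 0.161 + 0.160 = 0.436
H(X) = -[0.229·log₂(0.229) + 0.335·log₂(0.335) + 0.436·log₂(0.436)]
  = 0.48699 + 0.52855 + 0.52215 = 1.5377 bits

H(Y|X) = Σ_x P(x)·H(Y|X=x):
  X=0: P(X=0) = 0.229, P(Y|X=0) = (165/229, 8/229, 16/229, 40/229) → H(Y|X=0) = 1.21772
  X=1: P(X=1) = 0.335, P(Y|X=1) = (44/335, 32/67, 5/67, 106/335) → H(Y|X=1) = 1.69853
  X=2: P(X=2) = 0.436, P(Y|X=2) = (23/436, 23/109, 161/436, 40/109) → H(Y|X=2) = 1.75902
H(Y|X) = 0.229·1.21772 + 0.335·1.69853 + 0.436·1.75902 = 1.6148 bits

H(X,Y) = -Σ_{x,y} P(x,y) log₂ P(x,y). Per-cell terms -P(x,y)·log₂P(x,y):
  X=0: 0.42891, 0.05573, 0.09545, 0.18575
  X=1: 0.19828, 0.42302, 0.13305, 0.34321
  X=2: 0.12517, 0.31668, 0.42421, 0.42302
Sum of the 12 terms: H(X,Y) = 3.1525 bits

Chain rule check:
  H(X) + H(Y|X) = 1.5377 + 1.6148 = 3.1525 bits
  H(X,Y) = 3.1525 bits
✓ Chain rule verified.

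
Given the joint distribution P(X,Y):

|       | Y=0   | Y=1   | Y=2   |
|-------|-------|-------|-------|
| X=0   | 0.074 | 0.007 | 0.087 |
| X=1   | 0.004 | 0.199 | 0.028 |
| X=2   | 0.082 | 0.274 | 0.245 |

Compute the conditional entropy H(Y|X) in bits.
1.2170 bits

H(Y|X) = H(X,Y) - H(X)

H(X,Y) = -Σ_{x,y} P(x,y) log₂ P(x,y). Per-cell terms -P(x,y)·log₂P(x,y):
  X=0: 0.277968, 0.050109, 0.306487
  X=1: 0.031863, 0.463503, 0.144436
  X=2: 0.295875, 0.511764, 0.497141
Sum of the 9 terms: H(X,Y) = 2.57915 bits

Marginal of X (row sums):
  P(X=0) = 0.074 + 0.007 + 0.087 = 0.168
  P(X=1) = 0.004 + 0.199 + 0.028 = 0.231
  P(X=2) = 0.082 + 0.274 + 0.245 = 0.601
H(X) = -[0.168·log₂(0.168) + 0.231·log₂(0.231) + 0.601·log₂(0.601)]
  = 0.432342 + 0.488342 + 0.441472 = 1.36216 bits

H(Y|X) = H(X,Y) - H(X) = 2.57915 - 1.36216 = 1.2170 bits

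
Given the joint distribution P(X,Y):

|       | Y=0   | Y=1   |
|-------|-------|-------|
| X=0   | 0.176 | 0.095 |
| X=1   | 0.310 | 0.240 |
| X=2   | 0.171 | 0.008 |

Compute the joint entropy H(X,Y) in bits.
2.2731 bits

H(X,Y) = -Σ_{x,y} P(x,y) log₂ P(x,y). Per-cell terms -P(x,y)·log₂P(x,y):
  X=0: 0.44112, 0.32261
  X=1: 0.52379, 0.49413
  X=2: 0.43570, 0.05573
Sum of the 6 terms: H(X,Y) = 2.2731 bits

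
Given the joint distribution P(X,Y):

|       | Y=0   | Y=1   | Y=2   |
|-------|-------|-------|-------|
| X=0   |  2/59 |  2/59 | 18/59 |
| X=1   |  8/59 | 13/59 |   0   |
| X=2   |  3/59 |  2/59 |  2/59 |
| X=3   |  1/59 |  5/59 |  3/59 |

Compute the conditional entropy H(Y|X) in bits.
1.0550 bits

H(Y|X) = H(X,Y) - H(X)

H(X,Y) = -Σ_{x,y} P(x,y) log₂ P(x,y). Per-cell terms -P(x,y)·log₂P(x,y):
  X=0: 0.16551, 0.16551, 0.52252
  X=1: 0.39087, 0.48082, 0.00000
  X=2: 0.21853, 0.16551, 0.16551
  X=3: 0.09971, 0.30176, 0.21853
  (cells with P = 0 contribute 0)
Sum of the 12 terms: H(X,Y) = 2.8948 bits

Marginal of X (row sums):
  P(X=0) = 2/59 + 2/59 + 18/59 = 22/59
  P(X=1) = 8/59 + 13/59 + 0 = 21/59
  P(X=2) = 3/59 + 2/59 + 2/59 = 7/59
  P(X=3) = 1/59 + 5/59 + 3/59 = 9/59
H(X) = -[(22/59)·log₂(22/59) + (21/59)·log₂(21/59) + (7/59)·log₂(7/59) + (9/59)·log₂(9/59)]
  = 0.53069 + 0.53045 + 0.36486 + 0.41380 = 1.8398 bits

H(Y|X) = H(X,Y) - H(X) = 2.8948 - 1.8398 = 1.0550 bits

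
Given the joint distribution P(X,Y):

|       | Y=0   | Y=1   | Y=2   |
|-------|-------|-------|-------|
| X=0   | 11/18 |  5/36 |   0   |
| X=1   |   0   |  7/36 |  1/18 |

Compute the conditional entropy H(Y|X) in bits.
0.7095 bits

H(Y|X) = H(X,Y) - H(X)

H(X,Y) = -Σ_{x,y} P(x,y) log₂ P(x,y). Per-cell terms -P(x,y)·log₂P(x,y):
  X=0: 0.43419, 0.39556, 0.00000
  X=1: 0.00000, 0.45939, 0.23166
  (cells with P = 0 contribute 0)
Sum of the 6 terms: H(X,Y) = 1.5208 bits

Marginal of X (row sums):
  P(X=0) = 11/18 + 5/36 + 0 = 3/4
  P(X=1) = 0 + 7/36 + 1/18 = 1/4
H(X) = -[(3/4)·log₂(3/4) + (1/4)·log₂(1/4)]
  = 0.31128 + 0.50000 = 0.8113 bits

H(Y|X) = H(X,Y) - H(X) = 1.5208 - 0.8113 = 0.7095 bits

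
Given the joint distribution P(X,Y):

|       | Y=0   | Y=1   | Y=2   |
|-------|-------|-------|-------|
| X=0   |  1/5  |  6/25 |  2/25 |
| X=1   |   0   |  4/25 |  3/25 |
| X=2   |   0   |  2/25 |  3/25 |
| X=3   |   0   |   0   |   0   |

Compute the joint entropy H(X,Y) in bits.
2.6987 bits

H(X,Y) = -Σ_{x,y} P(x,y) log₂ P(x,y). Per-cell terms -P(x,y)·log₂P(x,y):
  X=0: 0.4644, 0.4941, 0.2915
  X=1: 0.0000, 0.4230, 0.3671
  X=2: 0.0000, 0.2915, 0.3671
  X=3: 0.0000, 0.0000, 0.0000
  (cells with P = 0 contribute 0)
Sum of the 12 terms: H(X,Y) = 2.6987 bits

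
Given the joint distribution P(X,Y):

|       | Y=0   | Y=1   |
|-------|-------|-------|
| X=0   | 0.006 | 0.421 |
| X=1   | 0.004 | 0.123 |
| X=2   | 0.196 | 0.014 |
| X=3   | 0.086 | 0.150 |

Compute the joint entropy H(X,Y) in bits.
2.2354 bits

H(X,Y) = -Σ_{x,y} P(x,y) log₂ P(x,y). Per-cell terms -P(x,y)·log₂P(x,y):
  X=0: 0.04428, 0.52545
  X=1: 0.03186, 0.37186
  X=2: 0.46081, 0.08622
  X=3: 0.30440, 0.41054
Sum of the 8 terms: H(X,Y) = 2.2354 bits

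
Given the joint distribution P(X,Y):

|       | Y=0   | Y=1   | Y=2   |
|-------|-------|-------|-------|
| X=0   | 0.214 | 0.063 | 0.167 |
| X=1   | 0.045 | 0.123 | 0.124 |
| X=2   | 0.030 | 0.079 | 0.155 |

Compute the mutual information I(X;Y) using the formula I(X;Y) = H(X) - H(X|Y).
0.1277 bits

I(X;Y) = H(X) - H(X|Y)

Marginal of X (row sums):
  P(X=0) = 0.214 + 0.063 + 0.167 = 0.444
  P(X=1) = 0.045 + 0.123 + 0.124 = 0.292
  P(X=2) = 0.030 + 0.079 + 0.155 = 0.264
H(X) = -[0.444·log₂(0.444) + 0.292·log₂(0.292) + 0.264·log₂(0.264)]
  = 0.520088 + 0.518580 + 0.507247 = 1.545915 bits

Marginal of Y (column sums):
  P(Y=0) = 0.214 + 0.045 + 0.030 = 0.289
  P(Y=1) = 0.063 + 0.123 + 0.079 = 0.265
  P(Y=2) = 0.167 + 0.124 + 0.155 = 0.446
H(X|Y) = Σ_y P(y)·H(X|Y=y):
  Y=0: P(Y=0) = 0.289, P(X|Y=0) = (214/289, 45/289, 30/289) → H(X|Y=0) = 1.077991
  Y=1: P(Y=1) = 0.265, P(X|Y=1) = (63/265, 123/265, 79/265) → H(X|Y=1) = 1.527220
  Y=2: P(Y=2) = 0.446, P(X|Y=2) = (167/446, 62/223, 155/446) → H(X|Y=2) = 1.573998
H(X|Y) = 0.289·1.077991 + 0.265·1.527220 + 0.446·1.573998 = 1.418256 bits

I(X;Y) = H(X) - H(X|Y) = 1.545915 - 1.418256 = 0.1277 bits

Cross-check via I(X;Y) = H(X) + H(Y) - H(X,Y): computing H(Y) from the column sums and H(X,Y) from the 9 cells in the same way gives H(Y) = 1.544820 bits and H(X,Y) = 2.963075 bits, so
I(X;Y) = 1.545915 + 1.544820 - 2.963075 = 0.1277 bits ✓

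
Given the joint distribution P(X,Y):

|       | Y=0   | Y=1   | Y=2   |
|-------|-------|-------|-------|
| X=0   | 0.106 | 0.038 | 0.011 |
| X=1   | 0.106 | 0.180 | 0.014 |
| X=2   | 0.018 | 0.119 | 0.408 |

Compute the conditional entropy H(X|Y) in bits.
0.9269 bits

H(X|Y) = H(X,Y) - H(Y)

H(X,Y) = -Σ_{x,y} P(x,y) log₂ P(x,y). Per-cell terms -P(x,y)·log₂P(x,y):
  X=0: 0.3432136, 0.1792786, 0.0715699
  X=1: 0.3432136, 0.4453076, 0.0862180
  X=2: 0.1043255, 0.3654450, 0.5276904
Sum of the 9 terms: H(X,Y) = 2.466262 bits

Marginal of Y (column sums):
  P(Y=0) = 0.106 + 0.106 + 0.018 = 0.230
  P(Y=1) = 0.038 + 0.180 + 0.119 = 0.337
  P(Y=2) = 0.011 + 0.014 + 0.408 = 0.433
H(Y) = -[0.230·log₂(0.230) + 0.337·log₂(0.337) + 0.433·log₂(0.433)]
  = 0.4876677 + 0.5288135 + 0.5228739 = 1.539355 bits

H(X|Y) = H(X,Y) - H(Y) = 2.466262 - 1.539355 = 0.9269 bits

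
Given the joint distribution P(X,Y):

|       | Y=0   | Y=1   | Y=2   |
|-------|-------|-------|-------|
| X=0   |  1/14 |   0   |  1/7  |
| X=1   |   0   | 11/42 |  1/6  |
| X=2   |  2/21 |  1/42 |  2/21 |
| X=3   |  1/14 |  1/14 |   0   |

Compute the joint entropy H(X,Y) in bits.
2.9285 bits

H(X,Y) = -Σ_{x,y} P(x,y) log₂ P(x,y). Per-cell terms -P(x,y)·log₂P(x,y):
  X=0: 0.27195, 0.00000, 0.40105
  X=1: 0.00000, 0.50623, 0.43083
  X=2: 0.32308, 0.12839, 0.32308
  X=3: 0.27195, 0.27195, 0.00000
  (cells with P = 0 contribute 0)
Sum of the 12 terms: H(X,Y) = 2.9285 bits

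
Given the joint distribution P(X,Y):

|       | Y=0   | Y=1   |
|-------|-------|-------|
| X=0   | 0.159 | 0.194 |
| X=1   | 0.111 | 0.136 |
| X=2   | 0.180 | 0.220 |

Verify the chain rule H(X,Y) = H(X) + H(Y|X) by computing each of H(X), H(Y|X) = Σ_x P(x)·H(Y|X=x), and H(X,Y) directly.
H(X) = 1.5574 bits, H(Y|X) = 0.9928 bits, H(X,Y) = 2.5501 bits

Marginal of X (row sums):
  P(X=0) = 0.159 + 0.194 = 0.353
  P(X=1) = 0.111 + 0.136 = 0.247
  P(X=2) = 0.180 + 0.220 = 0.400
H(X) = -[0.353·log₂(0.353) + 0.247·log₂(0.247) + 0.400·log₂(0.400)]
  = 0.53030 + 0.49830 + 0.52877 = 1.5574 bits

H(Y|X) = Σ_x P(x)·H(Y|X=x):
  X=0: P(X=0) = 0.353, P(Y|X=0) = (159/353, 194/353) → H(Y|X=0) = 0.99290
  X=1: P(X=1) = 0.247, P(Y|X=1) = (111/247, 136/247) → H(Y|X=1) = 0.99260
  X=2: P(X=2) = 0.400, P(Y|X=2) = (9/20, 11/20) → H(Y|X=2) = 0.99277
H(Y|X) = 0.353·0.99290 + 0.247·0.99260 + 0.400·0.99277 = 0.9928 bits

H(X,Y) = -Σ_{x,y} P(x,y) log₂ P(x,y). Per-cell terms -P(x,y)·log₂P(x,y):
  X=0: 0.42181, 0.45898
  X=1: 0.35202, 0.39145
  X=2: 0.44531, 0.48057
Sum of the 6 terms: H(X,Y) = 2.5501 bits

Chain rule check:
  H(X) + H(Y|X) = 1.5574 + 0.9928 = 2.5502 bits
  H(X,Y) = 2.5501 bits
✓ Chain rule verified (Δ = 0.0001 is 4-dp rounding noise: each of the three values was rounded independently).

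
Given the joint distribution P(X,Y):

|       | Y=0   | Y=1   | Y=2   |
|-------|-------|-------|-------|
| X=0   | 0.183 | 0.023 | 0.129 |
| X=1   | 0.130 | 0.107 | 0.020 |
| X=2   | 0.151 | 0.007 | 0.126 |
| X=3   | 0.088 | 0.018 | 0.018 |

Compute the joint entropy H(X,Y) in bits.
3.1509 bits

H(X,Y) = -Σ_{x,y} P(x,y) log₂ P(x,y). Per-cell terms -P(x,y)·log₂P(x,y):
  X=0: 0.4484, 0.1252, 0.3811
  X=1: 0.3826, 0.3450, 0.1129
  X=2: 0.4118, 0.0501, 0.3766
  X=3: 0.3086, 0.1043, 0.1043
Sum of the 12 terms: H(X,Y) = 3.1509 bits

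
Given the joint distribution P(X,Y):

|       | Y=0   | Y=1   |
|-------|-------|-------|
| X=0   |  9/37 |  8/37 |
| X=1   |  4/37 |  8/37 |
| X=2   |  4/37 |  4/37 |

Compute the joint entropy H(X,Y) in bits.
2.4924 bits

H(X,Y) = -Σ_{x,y} P(x,y) log₂ P(x,y). Per-cell terms -P(x,y)·log₂P(x,y):
  X=0: 0.496101, 0.477720
  X=1: 0.346968, 0.477720
  X=2: 0.346968, 0.346968
Sum of the 6 terms: H(X,Y) = 2.4924 bits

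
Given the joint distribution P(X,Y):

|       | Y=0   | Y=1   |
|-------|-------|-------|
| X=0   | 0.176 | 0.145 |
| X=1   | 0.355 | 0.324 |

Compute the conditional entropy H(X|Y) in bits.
0.9051 bits

H(X|Y) = H(X,Y) - H(Y)

H(X,Y) = -Σ_{x,y} P(x,y) log₂ P(x,y). Per-cell terms -P(x,y)·log₂P(x,y):
  X=0: 0.4411, 0.4040
  X=1: 0.5304, 0.5268
Sum of the 4 terms: H(X,Y) = 1.9023 bits

Marginal of Y (column sums):
  P(Y=0) = 0.176 + 0.355 = 0.531
  P(Y=1) = 0.145 + 0.324 = 0.469
H(Y) = -[0.531·log₂(0.531) + 0.469·log₂(0.469)]
  = 0.4849 + 0.5123 = 0.9972 bits

H(X|Y) = H(X,Y) - H(Y) = 1.9023 - 0.9972 = 0.9051 bits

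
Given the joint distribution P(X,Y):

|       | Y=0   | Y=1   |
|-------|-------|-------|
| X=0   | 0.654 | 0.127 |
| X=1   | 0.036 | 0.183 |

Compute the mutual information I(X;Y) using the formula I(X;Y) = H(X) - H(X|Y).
0.2517 bits

I(X;Y) = H(X) - H(X|Y)

Marginal of X (row sums):
  P(X=0) = 0.654 + 0.127 = 0.781
  P(X=1) = 0.036 + 0.183 = 0.219
H(X) = -[0.781·log₂(0.781) + 0.219·log₂(0.219)]
  = 0.2785 + 0.4798 = 0.7583 bits

Marginal of Y (column sums):
  P(Y=0) = 0.654 + 0.036 = 0.690
  P(Y=1) = 0.127 + 0.183 = 0.310
H(X|Y) = Σ_y P(y)·H(X|Y=y):
  Y=0: P(Y=0) = 0.690, P(X|Y=0) = (109/115, 6/115) → H(X|Y=0) = 0.2956
  Y=1: P(Y=1) = 0.310, P(X|Y=1) = (127/310, 183/310) → H(X|Y=1) = 0.9763
H(X|Y) = 0.690·0.2956 + 0.310·0.9763 = 0.5066 bits

I(X;Y) = H(X) - H(X|Y) = 0.7583 - 0.5066 = 0.2517 bits

Cross-check via I(X;Y) = H(X) + H(Y) - H(X,Y): computing H(Y) from the column sums and H(X,Y) from the 4 cells in the same way gives H(Y) = 0.8932 bits and H(X,Y) = 1.3998 bits, so
I(X;Y) = 0.7583 + 0.8932 - 1.3998 = 0.2517 bits ✓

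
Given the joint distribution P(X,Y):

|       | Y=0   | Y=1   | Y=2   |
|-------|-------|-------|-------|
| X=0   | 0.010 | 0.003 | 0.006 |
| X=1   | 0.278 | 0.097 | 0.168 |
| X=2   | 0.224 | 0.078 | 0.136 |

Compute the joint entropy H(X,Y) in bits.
2.5701 bits

H(X,Y) = -Σ_{x,y} P(x,y) log₂ P(x,y). Per-cell terms -P(x,y)·log₂P(x,y):
  X=0: 0.0664, 0.0251, 0.0443
  X=1: 0.5134, 0.3265, 0.4323
  X=2: 0.4835, 0.2871, 0.3915
Sum of the 9 terms: H(X,Y) = 2.5701 bits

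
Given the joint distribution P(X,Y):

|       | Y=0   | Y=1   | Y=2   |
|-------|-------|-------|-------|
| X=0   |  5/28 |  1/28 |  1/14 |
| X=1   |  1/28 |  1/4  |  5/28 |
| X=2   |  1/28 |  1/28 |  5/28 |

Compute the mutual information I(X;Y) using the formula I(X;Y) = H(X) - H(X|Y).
0.2903 bits

I(X;Y) = H(X) - H(X|Y)

Marginal of X (row sums):
  P(X=0) = 5/28 + 1/28 + 1/14 = 2/7
  P(X=1) = 1/28 + 1/4 + 5/28 = 13/28
  P(X=2) = 1/28 + 1/28 + 5/28 = 1/4
H(X) = -[(2/7)·log₂(2/7) + (13/28)·log₂(13/28) + (1/4)·log₂(1/4)]
  = 0.5164 + 0.5139 + 0.5000 = 1.5303 bits

Marginal of Y (column sums):
  P(Y=0) = 5/28 + 1/28 + 1/28 = 1/4
  P(Y=1) = 1/28 + 1/4 + 1/28 = 9/28
  P(Y=2) = 1/14 + 5/28 + 5/28 = 3/7
H(X|Y) = Σ_y P(y)·H(X|Y=y):
  Y=0: P(Y=0) = 1/4, P(X|Y=0) = (5/7, 1/7, 1/7) → H(X|Y=0) = 1.1488
  Y=1: P(Y=1) = 9/28, P(X|Y=1) = (1/9, 7/9, 1/9) → H(X|Y=1) = 0.9864
  Y=2: P(Y=2) = 3/7, P(X|Y=2) = (1/6, 5/12, 5/12) → H(X|Y=2) = 1.4834
H(X|Y) = (1/4)·1.1488 + (9/28)·0.9864 + (3/7)·1.4834 = 1.2400 bits

I(X;Y) = H(X) - H(X|Y) = 1.5303 - 1.2400 = 0.2903 bits

Cross-check via I(X;Y) = H(X) + H(Y) - H(X,Y): computing H(Y) from the column sums and H(X,Y) from the 9 cells in the same way gives H(Y) = 1.5502 bits and H(X,Y) = 2.7902 bits, so
I(X;Y) = 1.5303 + 1.5502 - 2.7902 = 0.2903 bits ✓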